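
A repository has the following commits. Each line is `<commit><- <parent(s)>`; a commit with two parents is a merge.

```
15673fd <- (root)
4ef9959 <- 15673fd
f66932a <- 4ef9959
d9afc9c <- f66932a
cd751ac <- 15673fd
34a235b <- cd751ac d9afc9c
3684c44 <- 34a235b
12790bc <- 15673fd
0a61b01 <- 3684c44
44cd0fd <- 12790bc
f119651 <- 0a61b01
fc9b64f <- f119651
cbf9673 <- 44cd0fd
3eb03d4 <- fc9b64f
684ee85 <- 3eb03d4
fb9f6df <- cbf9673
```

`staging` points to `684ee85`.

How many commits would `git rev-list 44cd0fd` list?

Walking parent pointers from 44cd0fd: reachable set = {12790bc, 15673fd, 44cd0fd}.
That is 3 commits.

3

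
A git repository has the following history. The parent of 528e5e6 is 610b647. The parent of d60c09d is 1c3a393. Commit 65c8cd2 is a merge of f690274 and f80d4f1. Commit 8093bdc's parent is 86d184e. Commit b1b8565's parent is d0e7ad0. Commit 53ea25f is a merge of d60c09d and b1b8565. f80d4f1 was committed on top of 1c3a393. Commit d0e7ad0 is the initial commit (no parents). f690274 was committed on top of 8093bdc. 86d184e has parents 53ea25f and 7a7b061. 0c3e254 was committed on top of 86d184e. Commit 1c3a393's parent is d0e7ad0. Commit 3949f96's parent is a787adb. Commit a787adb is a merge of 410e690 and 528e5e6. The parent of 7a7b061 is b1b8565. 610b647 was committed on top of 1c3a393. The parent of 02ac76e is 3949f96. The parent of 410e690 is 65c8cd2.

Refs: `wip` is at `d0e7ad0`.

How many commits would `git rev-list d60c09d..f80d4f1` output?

1

Reachable from f80d4f1: {1c3a393, d0e7ad0, f80d4f1}.
Reachable from d60c09d: {1c3a393, d0e7ad0, d60c09d}.
In f80d4f1's history but not d60c09d's: {f80d4f1} — 1 commit.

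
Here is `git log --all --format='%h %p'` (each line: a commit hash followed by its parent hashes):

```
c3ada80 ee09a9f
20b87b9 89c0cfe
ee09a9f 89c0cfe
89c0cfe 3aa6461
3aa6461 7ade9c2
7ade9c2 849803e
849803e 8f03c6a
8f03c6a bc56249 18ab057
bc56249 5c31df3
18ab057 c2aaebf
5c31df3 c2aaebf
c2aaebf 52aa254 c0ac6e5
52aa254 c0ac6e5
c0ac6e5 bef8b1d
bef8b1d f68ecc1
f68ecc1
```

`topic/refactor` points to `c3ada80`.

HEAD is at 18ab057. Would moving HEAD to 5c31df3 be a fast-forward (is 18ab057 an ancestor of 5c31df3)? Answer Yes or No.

A fast-forward from 18ab057 to 5c31df3 is possible iff 18ab057 is an ancestor of 5c31df3.
Ancestors of 5c31df3: {52aa254, 5c31df3, bef8b1d, c0ac6e5, c2aaebf, f68ecc1}.
18ab057 is not among them, so fast-forward is not possible.

No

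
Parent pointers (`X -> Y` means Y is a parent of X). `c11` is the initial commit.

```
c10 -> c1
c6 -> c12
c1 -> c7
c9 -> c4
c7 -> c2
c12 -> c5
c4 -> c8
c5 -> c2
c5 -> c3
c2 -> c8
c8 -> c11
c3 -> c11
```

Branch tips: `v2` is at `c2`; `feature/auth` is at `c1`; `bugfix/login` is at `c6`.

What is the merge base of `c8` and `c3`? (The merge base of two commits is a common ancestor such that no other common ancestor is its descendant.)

c11

Ancestors of c8: {c11, c8}.
Ancestors of c3: {c11, c3}.
Common ancestors: {c11}.
The only common ancestor is c11, so it is the merge base.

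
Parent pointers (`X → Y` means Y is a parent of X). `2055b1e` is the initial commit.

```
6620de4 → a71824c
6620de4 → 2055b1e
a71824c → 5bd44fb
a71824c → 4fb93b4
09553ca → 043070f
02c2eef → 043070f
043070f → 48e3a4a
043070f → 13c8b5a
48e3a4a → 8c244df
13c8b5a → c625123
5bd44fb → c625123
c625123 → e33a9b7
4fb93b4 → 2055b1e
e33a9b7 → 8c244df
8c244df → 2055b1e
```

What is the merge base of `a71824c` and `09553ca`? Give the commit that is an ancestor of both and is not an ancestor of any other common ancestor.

Ancestors of a71824c: {2055b1e, 4fb93b4, 5bd44fb, 8c244df, a71824c, c625123, e33a9b7}.
Ancestors of 09553ca: {043070f, 09553ca, 13c8b5a, 2055b1e, 48e3a4a, 8c244df, c625123, e33a9b7}.
Common ancestors: {2055b1e, 8c244df, c625123, e33a9b7}.
Among these, c625123 is not an ancestor of any other common ancestor — it is the merge base.

c625123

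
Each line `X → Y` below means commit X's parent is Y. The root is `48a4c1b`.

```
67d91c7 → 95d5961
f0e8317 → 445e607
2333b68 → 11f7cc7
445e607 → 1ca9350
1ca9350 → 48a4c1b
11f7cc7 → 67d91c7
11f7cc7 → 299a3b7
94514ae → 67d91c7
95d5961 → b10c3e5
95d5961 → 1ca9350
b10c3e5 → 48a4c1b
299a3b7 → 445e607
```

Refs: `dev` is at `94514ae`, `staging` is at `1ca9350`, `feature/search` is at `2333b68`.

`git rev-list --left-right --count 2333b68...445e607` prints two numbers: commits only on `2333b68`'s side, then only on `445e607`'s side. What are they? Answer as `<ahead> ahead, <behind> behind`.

Reachable from 2333b68: {11f7cc7, 1ca9350, 2333b68, 299a3b7, 445e607, 48a4c1b, 67d91c7, 95d5961, b10c3e5}.
Reachable from 445e607: {1ca9350, 445e607, 48a4c1b}.
Only in 2333b68's history (ahead): {11f7cc7, 2333b68, 299a3b7, 67d91c7, 95d5961, b10c3e5} — 6.
Only in 445e607's history (behind): {} — 0.

6 ahead, 0 behind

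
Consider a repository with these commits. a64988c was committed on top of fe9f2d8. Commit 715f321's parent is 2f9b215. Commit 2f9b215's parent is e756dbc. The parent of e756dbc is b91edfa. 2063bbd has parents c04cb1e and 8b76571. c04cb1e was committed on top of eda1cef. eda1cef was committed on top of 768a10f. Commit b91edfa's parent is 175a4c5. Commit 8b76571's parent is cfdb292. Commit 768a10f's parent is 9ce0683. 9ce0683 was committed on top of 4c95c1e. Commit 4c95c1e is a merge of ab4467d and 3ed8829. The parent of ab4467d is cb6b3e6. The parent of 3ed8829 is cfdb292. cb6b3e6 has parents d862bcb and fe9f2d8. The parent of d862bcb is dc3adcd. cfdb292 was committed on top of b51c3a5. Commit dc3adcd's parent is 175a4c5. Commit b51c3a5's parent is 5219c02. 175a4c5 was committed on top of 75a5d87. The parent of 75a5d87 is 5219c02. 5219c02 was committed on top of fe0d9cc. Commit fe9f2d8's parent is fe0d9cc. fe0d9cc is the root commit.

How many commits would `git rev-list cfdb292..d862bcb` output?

4

Reachable from d862bcb: {175a4c5, 5219c02, 75a5d87, d862bcb, dc3adcd, fe0d9cc}.
Reachable from cfdb292: {5219c02, b51c3a5, cfdb292, fe0d9cc}.
In d862bcb's history but not cfdb292's: {175a4c5, 75a5d87, d862bcb, dc3adcd} — 4 commits.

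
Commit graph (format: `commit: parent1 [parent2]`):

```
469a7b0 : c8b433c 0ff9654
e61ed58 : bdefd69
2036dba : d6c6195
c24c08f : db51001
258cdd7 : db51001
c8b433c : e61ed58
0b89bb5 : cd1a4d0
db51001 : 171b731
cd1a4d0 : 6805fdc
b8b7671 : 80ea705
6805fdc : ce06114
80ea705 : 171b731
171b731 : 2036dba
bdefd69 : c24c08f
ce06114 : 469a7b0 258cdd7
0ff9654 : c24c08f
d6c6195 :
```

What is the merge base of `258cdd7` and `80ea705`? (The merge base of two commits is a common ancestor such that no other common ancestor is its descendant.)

Ancestors of 258cdd7: {171b731, 2036dba, 258cdd7, d6c6195, db51001}.
Ancestors of 80ea705: {171b731, 2036dba, 80ea705, d6c6195}.
Common ancestors: {171b731, 2036dba, d6c6195}.
Among these, 171b731 is not an ancestor of any other common ancestor — it is the merge base.

171b731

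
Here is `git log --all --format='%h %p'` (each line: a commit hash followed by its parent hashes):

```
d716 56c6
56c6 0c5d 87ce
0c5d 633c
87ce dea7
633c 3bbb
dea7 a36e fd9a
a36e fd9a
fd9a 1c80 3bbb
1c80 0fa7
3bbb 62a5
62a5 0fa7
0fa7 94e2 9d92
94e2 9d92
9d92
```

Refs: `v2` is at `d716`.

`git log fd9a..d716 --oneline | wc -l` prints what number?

Reachable from d716: {0c5d, 0fa7, 1c80, 3bbb, 56c6, 62a5, 633c, 87ce, 94e2, 9d92, a36e, d716, dea7, fd9a}.
Reachable from fd9a: {0fa7, 1c80, 3bbb, 62a5, 94e2, 9d92, fd9a}.
In d716's history but not fd9a's: {0c5d, 56c6, 633c, 87ce, a36e, d716, dea7} — 7 commits.

7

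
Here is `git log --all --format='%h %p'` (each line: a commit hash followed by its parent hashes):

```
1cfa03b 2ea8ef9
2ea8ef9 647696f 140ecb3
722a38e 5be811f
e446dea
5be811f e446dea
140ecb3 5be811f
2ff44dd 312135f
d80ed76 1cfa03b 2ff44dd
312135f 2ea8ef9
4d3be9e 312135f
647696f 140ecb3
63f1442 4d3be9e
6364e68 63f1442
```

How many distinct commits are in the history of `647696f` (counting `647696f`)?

Walking parent pointers from 647696f: reachable set = {140ecb3, 5be811f, 647696f, e446dea}.
That is 4 commits.

4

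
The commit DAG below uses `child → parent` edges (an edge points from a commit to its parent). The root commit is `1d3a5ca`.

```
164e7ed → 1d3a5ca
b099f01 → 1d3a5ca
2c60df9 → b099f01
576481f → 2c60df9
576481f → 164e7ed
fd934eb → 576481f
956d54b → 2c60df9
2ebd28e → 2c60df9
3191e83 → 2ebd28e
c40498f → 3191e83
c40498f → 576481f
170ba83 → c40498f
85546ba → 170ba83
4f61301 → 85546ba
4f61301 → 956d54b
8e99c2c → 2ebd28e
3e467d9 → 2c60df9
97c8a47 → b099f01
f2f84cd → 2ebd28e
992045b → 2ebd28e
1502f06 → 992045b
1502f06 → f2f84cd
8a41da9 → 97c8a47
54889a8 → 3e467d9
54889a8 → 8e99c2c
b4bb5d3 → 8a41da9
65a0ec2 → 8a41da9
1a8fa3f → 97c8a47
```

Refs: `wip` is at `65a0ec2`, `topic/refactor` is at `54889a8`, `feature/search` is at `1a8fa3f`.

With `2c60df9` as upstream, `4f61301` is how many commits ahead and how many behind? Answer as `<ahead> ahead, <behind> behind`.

9 ahead, 0 behind

Reachable from 4f61301: {164e7ed, 170ba83, 1d3a5ca, 2c60df9, 2ebd28e, 3191e83, 4f61301, 576481f, 85546ba, 956d54b, b099f01, c40498f}.
Reachable from 2c60df9: {1d3a5ca, 2c60df9, b099f01}.
Only in 4f61301's history (ahead): {164e7ed, 170ba83, 2ebd28e, 3191e83, 4f61301, 576481f, 85546ba, 956d54b, c40498f} — 9.
Only in 2c60df9's history (behind): {} — 0.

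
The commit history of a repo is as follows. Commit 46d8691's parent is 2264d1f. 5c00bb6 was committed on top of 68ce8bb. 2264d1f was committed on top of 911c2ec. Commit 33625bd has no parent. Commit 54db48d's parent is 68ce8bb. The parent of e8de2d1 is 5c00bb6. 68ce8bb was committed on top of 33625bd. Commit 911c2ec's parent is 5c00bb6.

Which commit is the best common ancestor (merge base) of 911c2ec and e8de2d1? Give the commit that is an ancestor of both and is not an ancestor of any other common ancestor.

5c00bb6

Ancestors of 911c2ec: {33625bd, 5c00bb6, 68ce8bb, 911c2ec}.
Ancestors of e8de2d1: {33625bd, 5c00bb6, 68ce8bb, e8de2d1}.
Common ancestors: {33625bd, 5c00bb6, 68ce8bb}.
Among these, 5c00bb6 is not an ancestor of any other common ancestor — it is the merge base.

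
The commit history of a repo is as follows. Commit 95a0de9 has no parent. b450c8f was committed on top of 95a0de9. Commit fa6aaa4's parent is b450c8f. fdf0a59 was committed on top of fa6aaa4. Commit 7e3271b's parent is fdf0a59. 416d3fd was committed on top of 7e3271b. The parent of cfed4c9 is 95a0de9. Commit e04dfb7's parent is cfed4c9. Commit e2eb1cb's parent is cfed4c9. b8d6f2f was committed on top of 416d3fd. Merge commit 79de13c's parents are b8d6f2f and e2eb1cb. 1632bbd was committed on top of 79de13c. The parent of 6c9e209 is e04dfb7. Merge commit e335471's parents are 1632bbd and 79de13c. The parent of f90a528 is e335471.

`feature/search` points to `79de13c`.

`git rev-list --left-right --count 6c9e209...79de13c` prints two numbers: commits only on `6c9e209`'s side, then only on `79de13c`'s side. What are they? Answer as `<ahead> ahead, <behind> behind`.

Reachable from 6c9e209: {6c9e209, 95a0de9, cfed4c9, e04dfb7}.
Reachable from 79de13c: {416d3fd, 79de13c, 7e3271b, 95a0de9, b450c8f, b8d6f2f, cfed4c9, e2eb1cb, fa6aaa4, fdf0a59}.
Only in 6c9e209's history (ahead): {6c9e209, e04dfb7} — 2.
Only in 79de13c's history (behind): {416d3fd, 79de13c, 7e3271b, b450c8f, b8d6f2f, e2eb1cb, fa6aaa4, fdf0a59} — 8.

2 ahead, 8 behind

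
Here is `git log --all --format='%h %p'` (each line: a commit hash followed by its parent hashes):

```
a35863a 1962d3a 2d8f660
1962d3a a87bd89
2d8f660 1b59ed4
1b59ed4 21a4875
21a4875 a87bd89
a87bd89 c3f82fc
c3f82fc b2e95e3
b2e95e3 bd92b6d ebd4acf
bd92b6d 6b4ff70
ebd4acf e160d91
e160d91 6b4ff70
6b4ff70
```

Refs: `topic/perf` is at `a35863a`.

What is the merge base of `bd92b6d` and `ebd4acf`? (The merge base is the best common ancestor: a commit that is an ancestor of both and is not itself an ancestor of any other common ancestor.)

6b4ff70

Ancestors of bd92b6d: {6b4ff70, bd92b6d}.
Ancestors of ebd4acf: {6b4ff70, e160d91, ebd4acf}.
Common ancestors: {6b4ff70}.
The only common ancestor is 6b4ff70, so it is the merge base.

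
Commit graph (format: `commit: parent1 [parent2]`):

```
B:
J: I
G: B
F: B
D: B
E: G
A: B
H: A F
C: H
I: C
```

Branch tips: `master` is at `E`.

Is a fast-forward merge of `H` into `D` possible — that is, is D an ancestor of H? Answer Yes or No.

No

A fast-forward from D to H is possible iff D is an ancestor of H.
Ancestors of H: {A, B, F, H}.
D is not among them, so fast-forward is not possible.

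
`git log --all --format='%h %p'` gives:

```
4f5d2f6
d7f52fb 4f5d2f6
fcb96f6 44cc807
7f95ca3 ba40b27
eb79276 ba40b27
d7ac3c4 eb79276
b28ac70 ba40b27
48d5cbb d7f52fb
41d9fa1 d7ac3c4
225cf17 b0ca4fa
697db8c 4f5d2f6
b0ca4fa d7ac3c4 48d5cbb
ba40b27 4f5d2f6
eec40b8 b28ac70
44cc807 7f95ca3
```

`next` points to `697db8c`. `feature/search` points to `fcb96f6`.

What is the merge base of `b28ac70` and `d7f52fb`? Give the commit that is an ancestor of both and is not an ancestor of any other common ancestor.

4f5d2f6

Ancestors of b28ac70: {4f5d2f6, b28ac70, ba40b27}.
Ancestors of d7f52fb: {4f5d2f6, d7f52fb}.
Common ancestors: {4f5d2f6}.
The only common ancestor is 4f5d2f6, so it is the merge base.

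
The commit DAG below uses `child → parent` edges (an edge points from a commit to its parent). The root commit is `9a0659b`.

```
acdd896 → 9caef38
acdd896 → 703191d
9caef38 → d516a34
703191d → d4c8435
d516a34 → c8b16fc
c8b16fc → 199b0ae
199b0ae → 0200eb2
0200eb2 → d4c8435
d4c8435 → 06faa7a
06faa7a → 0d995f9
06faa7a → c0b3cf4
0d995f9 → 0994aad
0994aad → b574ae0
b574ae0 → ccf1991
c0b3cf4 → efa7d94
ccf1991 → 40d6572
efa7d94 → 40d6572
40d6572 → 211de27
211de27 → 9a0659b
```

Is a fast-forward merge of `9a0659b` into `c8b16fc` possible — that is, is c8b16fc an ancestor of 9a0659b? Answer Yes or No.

A fast-forward from c8b16fc to 9a0659b is possible iff c8b16fc is an ancestor of 9a0659b.
Ancestors of 9a0659b: {9a0659b}.
c8b16fc is not among them, so fast-forward is not possible.

No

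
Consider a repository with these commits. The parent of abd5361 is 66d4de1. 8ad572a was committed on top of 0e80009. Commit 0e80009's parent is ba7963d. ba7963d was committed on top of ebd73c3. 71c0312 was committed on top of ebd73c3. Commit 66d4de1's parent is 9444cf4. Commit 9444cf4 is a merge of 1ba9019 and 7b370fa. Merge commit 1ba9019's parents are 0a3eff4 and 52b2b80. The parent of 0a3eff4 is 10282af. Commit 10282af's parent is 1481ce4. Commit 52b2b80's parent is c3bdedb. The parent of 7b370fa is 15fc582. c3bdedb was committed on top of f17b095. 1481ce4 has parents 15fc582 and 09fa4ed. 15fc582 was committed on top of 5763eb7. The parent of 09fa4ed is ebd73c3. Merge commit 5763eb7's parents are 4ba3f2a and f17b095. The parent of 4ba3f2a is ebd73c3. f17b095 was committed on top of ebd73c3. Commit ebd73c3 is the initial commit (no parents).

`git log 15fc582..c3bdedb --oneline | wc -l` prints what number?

Reachable from c3bdedb: {c3bdedb, ebd73c3, f17b095}.
Reachable from 15fc582: {15fc582, 4ba3f2a, 5763eb7, ebd73c3, f17b095}.
In c3bdedb's history but not 15fc582's: {c3bdedb} — 1 commit.

1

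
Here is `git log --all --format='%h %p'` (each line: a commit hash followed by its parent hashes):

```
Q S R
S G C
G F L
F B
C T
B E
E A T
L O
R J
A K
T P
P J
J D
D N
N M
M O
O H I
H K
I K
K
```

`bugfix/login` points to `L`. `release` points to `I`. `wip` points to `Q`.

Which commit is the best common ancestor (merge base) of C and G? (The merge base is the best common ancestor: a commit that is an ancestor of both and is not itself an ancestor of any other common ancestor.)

T

Ancestors of C: {C, D, H, I, J, K, M, N, O, P, T}.
Ancestors of G: {A, B, D, E, F, G, H, I, J, K, L, M, N, O, P, T}.
Common ancestors: {D, H, I, J, K, M, N, O, P, T}.
Among these, T is not an ancestor of any other common ancestor — it is the merge base.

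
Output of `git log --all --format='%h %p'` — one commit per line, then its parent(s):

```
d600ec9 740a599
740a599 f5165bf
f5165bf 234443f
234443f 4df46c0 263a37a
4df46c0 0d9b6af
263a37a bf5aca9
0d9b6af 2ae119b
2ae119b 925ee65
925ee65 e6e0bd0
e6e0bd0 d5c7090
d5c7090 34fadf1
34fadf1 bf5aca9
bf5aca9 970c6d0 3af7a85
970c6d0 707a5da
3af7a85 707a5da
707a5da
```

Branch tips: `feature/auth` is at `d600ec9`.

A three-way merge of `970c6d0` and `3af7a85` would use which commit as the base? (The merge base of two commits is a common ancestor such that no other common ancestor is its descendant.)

Ancestors of 970c6d0: {707a5da, 970c6d0}.
Ancestors of 3af7a85: {3af7a85, 707a5da}.
Common ancestors: {707a5da}.
The only common ancestor is 707a5da, so it is the merge base.

707a5da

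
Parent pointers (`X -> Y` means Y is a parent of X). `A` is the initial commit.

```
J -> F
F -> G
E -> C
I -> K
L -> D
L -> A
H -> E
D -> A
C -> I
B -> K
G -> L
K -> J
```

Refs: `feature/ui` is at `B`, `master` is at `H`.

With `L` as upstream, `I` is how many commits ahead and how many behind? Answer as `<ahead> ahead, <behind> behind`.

5 ahead, 0 behind

Reachable from I: {A, D, F, G, I, J, K, L}.
Reachable from L: {A, D, L}.
Only in I's history (ahead): {F, G, I, J, K} — 5.
Only in L's history (behind): {} — 0.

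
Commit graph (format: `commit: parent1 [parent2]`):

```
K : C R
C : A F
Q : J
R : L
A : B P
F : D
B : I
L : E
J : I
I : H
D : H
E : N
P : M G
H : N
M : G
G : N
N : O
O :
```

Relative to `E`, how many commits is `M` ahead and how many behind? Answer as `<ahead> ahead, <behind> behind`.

2 ahead, 1 behind

Reachable from M: {G, M, N, O}.
Reachable from E: {E, N, O}.
Only in M's history (ahead): {G, M} — 2.
Only in E's history (behind): {E} — 1.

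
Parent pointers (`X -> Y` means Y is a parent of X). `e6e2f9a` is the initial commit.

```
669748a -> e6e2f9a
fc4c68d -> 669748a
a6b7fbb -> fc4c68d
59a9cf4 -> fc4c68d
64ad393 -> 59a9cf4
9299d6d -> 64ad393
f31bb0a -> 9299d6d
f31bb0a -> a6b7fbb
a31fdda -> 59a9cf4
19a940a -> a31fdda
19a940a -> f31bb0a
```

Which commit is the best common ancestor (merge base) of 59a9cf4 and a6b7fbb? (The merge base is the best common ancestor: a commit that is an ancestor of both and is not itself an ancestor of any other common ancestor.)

Ancestors of 59a9cf4: {59a9cf4, 669748a, e6e2f9a, fc4c68d}.
Ancestors of a6b7fbb: {669748a, a6b7fbb, e6e2f9a, fc4c68d}.
Common ancestors: {669748a, e6e2f9a, fc4c68d}.
Among these, fc4c68d is not an ancestor of any other common ancestor — it is the merge base.

fc4c68d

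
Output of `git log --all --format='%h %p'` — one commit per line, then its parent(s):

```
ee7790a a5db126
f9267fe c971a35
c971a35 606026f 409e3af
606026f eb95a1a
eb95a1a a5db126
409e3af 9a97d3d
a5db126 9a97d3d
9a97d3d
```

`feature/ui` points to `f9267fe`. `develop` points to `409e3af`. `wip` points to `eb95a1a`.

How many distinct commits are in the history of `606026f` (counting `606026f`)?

4

Walking parent pointers from 606026f: reachable set = {606026f, 9a97d3d, a5db126, eb95a1a}.
That is 4 commits.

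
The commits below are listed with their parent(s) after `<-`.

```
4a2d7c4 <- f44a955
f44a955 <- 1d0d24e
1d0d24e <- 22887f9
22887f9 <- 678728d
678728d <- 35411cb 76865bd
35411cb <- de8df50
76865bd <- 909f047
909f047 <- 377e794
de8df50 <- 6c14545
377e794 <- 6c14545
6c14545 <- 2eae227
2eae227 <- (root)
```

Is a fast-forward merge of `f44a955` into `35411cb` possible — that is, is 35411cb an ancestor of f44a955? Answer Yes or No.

Yes

A fast-forward from 35411cb to f44a955 is possible iff 35411cb is an ancestor of f44a955.
Ancestors of f44a955: {1d0d24e, 22887f9, 2eae227, 35411cb, 377e794, 678728d, 6c14545, 76865bd, 909f047, de8df50, f44a955}.
35411cb is among them, so fast-forward is possible.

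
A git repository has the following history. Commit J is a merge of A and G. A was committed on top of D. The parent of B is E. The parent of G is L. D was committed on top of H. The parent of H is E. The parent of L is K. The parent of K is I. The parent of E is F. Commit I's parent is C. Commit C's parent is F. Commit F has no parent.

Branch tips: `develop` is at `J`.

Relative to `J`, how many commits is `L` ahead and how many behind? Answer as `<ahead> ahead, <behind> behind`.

0 ahead, 6 behind

Reachable from L: {C, F, I, K, L}.
Reachable from J: {A, C, D, E, F, G, H, I, J, K, L}.
Only in L's history (ahead): {} — 0.
Only in J's history (behind): {A, D, E, G, H, J} — 6.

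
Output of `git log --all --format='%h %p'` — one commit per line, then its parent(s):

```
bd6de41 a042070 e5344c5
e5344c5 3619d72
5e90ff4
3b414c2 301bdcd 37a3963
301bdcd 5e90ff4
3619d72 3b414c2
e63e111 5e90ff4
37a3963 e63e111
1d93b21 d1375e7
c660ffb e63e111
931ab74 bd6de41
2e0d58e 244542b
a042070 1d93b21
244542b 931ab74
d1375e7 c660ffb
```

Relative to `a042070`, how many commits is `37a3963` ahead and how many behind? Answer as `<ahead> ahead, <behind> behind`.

Reachable from 37a3963: {37a3963, 5e90ff4, e63e111}.
Reachable from a042070: {1d93b21, 5e90ff4, a042070, c660ffb, d1375e7, e63e111}.
Only in 37a3963's history (ahead): {37a3963} — 1.
Only in a042070's history (behind): {1d93b21, a042070, c660ffb, d1375e7} — 4.

1 ahead, 4 behind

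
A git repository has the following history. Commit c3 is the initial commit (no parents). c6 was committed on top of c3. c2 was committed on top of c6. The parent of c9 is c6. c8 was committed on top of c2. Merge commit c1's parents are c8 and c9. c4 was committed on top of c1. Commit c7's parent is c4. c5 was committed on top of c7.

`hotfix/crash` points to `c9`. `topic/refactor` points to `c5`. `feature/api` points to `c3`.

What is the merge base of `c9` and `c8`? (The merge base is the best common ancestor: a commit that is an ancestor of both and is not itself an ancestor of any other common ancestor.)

Ancestors of c9: {c3, c6, c9}.
Ancestors of c8: {c2, c3, c6, c8}.
Common ancestors: {c3, c6}.
Among these, c6 is not an ancestor of any other common ancestor — it is the merge base.

c6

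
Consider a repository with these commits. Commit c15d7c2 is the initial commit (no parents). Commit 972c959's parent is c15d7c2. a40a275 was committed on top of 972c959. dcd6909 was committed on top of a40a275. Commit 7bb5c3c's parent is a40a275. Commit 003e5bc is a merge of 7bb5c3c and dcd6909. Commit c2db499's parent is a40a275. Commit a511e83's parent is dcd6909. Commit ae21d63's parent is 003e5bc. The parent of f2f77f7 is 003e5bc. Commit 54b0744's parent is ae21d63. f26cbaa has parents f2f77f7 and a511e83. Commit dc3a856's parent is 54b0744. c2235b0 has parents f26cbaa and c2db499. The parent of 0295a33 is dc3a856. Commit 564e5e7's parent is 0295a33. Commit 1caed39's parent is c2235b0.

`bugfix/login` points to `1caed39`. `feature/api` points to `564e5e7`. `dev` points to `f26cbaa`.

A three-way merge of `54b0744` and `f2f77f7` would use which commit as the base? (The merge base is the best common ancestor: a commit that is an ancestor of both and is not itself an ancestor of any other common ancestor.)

Ancestors of 54b0744: {003e5bc, 54b0744, 7bb5c3c, 972c959, a40a275, ae21d63, c15d7c2, dcd6909}.
Ancestors of f2f77f7: {003e5bc, 7bb5c3c, 972c959, a40a275, c15d7c2, dcd6909, f2f77f7}.
Common ancestors: {003e5bc, 7bb5c3c, 972c959, a40a275, c15d7c2, dcd6909}.
Among these, 003e5bc is not an ancestor of any other common ancestor — it is the merge base.

003e5bc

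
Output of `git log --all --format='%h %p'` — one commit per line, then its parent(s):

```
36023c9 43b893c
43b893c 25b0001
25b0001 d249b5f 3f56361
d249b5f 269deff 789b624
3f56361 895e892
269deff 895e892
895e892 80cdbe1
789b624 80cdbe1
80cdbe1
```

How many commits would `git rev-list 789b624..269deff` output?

Reachable from 269deff: {269deff, 80cdbe1, 895e892}.
Reachable from 789b624: {789b624, 80cdbe1}.
In 269deff's history but not 789b624's: {269deff, 895e892} — 2 commits.

2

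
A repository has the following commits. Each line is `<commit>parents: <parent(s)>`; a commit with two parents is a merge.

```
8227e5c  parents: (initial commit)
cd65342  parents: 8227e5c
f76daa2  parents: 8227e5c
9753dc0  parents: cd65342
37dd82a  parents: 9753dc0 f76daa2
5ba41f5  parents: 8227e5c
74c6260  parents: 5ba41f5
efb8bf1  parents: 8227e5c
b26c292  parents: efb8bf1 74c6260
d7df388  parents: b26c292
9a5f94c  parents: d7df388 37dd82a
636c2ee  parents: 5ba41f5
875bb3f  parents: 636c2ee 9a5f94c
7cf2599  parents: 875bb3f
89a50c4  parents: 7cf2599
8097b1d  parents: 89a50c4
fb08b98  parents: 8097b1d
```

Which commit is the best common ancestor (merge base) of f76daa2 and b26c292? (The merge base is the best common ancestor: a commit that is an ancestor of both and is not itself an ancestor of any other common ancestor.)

Ancestors of f76daa2: {8227e5c, f76daa2}.
Ancestors of b26c292: {5ba41f5, 74c6260, 8227e5c, b26c292, efb8bf1}.
Common ancestors: {8227e5c}.
The only common ancestor is 8227e5c, so it is the merge base.

8227e5c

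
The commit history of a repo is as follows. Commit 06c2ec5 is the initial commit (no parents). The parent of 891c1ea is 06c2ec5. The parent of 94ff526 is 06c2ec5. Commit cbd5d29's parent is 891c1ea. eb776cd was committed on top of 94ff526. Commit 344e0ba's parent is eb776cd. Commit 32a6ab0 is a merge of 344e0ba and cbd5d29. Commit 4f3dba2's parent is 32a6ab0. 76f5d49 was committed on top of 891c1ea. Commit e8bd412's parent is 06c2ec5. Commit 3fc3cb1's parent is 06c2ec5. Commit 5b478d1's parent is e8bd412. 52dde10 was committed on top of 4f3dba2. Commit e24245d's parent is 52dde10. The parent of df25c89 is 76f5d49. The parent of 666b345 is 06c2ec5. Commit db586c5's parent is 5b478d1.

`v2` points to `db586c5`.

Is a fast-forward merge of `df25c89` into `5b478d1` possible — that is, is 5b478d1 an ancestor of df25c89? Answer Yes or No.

No

A fast-forward from 5b478d1 to df25c89 is possible iff 5b478d1 is an ancestor of df25c89.
Ancestors of df25c89: {06c2ec5, 76f5d49, 891c1ea, df25c89}.
5b478d1 is not among them, so fast-forward is not possible.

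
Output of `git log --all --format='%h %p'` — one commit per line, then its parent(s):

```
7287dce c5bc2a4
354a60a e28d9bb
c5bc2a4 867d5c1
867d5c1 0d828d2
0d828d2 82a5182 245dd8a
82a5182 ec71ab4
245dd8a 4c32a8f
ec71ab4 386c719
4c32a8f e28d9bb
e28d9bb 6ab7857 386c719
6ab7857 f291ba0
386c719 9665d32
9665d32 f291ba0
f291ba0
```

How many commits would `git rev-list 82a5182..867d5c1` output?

6

Reachable from 867d5c1: {0d828d2, 245dd8a, 386c719, 4c32a8f, 6ab7857, 82a5182, 867d5c1, 9665d32, e28d9bb, ec71ab4, f291ba0}.
Reachable from 82a5182: {386c719, 82a5182, 9665d32, ec71ab4, f291ba0}.
In 867d5c1's history but not 82a5182's: {0d828d2, 245dd8a, 4c32a8f, 6ab7857, 867d5c1, e28d9bb} — 6 commits.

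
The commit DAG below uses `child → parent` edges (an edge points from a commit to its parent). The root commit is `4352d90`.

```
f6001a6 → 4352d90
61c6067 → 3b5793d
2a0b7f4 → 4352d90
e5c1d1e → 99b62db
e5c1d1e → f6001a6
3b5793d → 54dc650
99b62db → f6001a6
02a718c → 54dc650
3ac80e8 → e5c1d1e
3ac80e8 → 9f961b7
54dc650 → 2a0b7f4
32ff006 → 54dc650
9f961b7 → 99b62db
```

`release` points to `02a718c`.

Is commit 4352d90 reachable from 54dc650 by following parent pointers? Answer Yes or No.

Ancestors of 54dc650 (commits reachable by following parents): {2a0b7f4, 4352d90, 54dc650}.
4352d90 is in that set, so it is an ancestor of 54dc650.

Yes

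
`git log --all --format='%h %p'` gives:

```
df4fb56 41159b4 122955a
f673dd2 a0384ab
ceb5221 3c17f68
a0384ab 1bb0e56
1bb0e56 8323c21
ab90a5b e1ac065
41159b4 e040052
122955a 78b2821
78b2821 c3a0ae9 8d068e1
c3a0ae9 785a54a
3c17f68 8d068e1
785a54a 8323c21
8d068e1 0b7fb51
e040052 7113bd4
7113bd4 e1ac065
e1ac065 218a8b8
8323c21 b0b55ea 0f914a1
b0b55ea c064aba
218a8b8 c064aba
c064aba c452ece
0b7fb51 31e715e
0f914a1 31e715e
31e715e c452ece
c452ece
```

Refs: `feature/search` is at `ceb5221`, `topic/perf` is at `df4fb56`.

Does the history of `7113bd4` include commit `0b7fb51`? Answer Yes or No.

Ancestors of 7113bd4: {218a8b8, 7113bd4, c064aba, c452ece, e1ac065}.
0b7fb51 is not in that set, so it is not an ancestor of 7113bd4.

No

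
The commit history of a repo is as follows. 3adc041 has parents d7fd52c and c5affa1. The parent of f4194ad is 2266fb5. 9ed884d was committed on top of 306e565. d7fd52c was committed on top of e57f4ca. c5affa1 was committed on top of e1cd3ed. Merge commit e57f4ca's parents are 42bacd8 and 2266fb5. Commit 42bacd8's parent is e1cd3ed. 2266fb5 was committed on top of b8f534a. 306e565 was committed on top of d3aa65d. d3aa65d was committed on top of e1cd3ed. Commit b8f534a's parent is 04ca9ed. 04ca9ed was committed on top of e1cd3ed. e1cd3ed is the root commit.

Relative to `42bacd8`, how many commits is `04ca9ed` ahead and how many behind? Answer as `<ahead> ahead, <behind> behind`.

Reachable from 04ca9ed: {04ca9ed, e1cd3ed}.
Reachable from 42bacd8: {42bacd8, e1cd3ed}.
Only in 04ca9ed's history (ahead): {04ca9ed} — 1.
Only in 42bacd8's history (behind): {42bacd8} — 1.

1 ahead, 1 behind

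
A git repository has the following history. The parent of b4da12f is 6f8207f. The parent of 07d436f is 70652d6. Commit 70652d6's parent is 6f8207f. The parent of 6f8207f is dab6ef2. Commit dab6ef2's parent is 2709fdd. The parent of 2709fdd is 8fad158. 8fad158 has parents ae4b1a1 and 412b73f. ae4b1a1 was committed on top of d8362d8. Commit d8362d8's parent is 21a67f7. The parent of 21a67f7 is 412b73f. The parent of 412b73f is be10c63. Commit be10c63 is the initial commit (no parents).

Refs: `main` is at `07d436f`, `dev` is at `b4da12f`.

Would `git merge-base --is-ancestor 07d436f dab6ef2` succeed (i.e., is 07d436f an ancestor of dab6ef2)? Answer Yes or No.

Ancestors of dab6ef2: {21a67f7, 2709fdd, 412b73f, 8fad158, ae4b1a1, be10c63, d8362d8, dab6ef2}.
07d436f is not in that set, so it is not an ancestor of dab6ef2.

No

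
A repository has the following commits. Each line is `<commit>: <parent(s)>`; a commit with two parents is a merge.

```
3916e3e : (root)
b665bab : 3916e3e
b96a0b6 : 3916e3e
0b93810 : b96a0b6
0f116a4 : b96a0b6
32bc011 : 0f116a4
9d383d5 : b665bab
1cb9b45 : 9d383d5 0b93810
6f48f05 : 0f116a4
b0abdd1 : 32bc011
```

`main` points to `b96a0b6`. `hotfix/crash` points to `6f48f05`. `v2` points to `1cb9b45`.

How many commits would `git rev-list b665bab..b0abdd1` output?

4

Reachable from b0abdd1: {0f116a4, 32bc011, 3916e3e, b0abdd1, b96a0b6}.
Reachable from b665bab: {3916e3e, b665bab}.
In b0abdd1's history but not b665bab's: {0f116a4, 32bc011, b0abdd1, b96a0b6} — 4 commits.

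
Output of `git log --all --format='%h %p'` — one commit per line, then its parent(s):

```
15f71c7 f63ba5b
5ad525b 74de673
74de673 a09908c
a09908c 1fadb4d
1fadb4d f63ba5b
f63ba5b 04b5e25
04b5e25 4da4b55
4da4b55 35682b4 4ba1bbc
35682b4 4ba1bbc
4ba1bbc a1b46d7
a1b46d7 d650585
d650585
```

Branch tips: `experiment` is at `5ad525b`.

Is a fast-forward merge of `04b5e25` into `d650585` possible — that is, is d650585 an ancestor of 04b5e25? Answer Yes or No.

Yes

A fast-forward from d650585 to 04b5e25 is possible iff d650585 is an ancestor of 04b5e25.
Ancestors of 04b5e25: {04b5e25, 35682b4, 4ba1bbc, 4da4b55, a1b46d7, d650585}.
d650585 is among them, so fast-forward is possible.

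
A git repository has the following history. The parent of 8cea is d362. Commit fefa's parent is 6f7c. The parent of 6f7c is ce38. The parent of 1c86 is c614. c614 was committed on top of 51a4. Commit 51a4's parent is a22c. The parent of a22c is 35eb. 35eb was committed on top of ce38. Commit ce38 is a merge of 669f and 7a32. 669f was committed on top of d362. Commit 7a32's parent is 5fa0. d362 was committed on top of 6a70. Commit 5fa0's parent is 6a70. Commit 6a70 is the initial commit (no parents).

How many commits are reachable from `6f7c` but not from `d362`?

5

Reachable from 6f7c: {5fa0, 669f, 6a70, 6f7c, 7a32, ce38, d362}.
Reachable from d362: {6a70, d362}.
In 6f7c's history but not d362's: {5fa0, 669f, 6f7c, 7a32, ce38} — 5 commits.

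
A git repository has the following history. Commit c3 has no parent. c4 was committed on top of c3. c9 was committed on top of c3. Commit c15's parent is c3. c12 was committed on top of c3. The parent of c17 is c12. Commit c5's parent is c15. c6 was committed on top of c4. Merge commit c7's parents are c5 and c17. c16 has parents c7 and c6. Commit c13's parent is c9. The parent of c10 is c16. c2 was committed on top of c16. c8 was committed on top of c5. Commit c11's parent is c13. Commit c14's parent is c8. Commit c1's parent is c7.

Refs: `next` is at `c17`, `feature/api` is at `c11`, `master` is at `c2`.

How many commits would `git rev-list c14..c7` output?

Reachable from c7: {c12, c15, c17, c3, c5, c7}.
Reachable from c14: {c14, c15, c3, c5, c8}.
In c7's history but not c14's: {c12, c17, c7} — 3 commits.

3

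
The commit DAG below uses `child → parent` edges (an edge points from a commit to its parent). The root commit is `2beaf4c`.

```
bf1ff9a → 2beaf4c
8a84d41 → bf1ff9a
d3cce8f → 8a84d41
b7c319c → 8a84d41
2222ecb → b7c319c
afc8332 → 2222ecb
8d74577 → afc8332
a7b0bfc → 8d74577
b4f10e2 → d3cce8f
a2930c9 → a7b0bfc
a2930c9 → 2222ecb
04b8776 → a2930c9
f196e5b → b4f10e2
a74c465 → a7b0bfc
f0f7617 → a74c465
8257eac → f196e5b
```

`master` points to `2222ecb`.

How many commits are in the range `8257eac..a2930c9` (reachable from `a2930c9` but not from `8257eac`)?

Reachable from a2930c9: {2222ecb, 2beaf4c, 8a84d41, 8d74577, a2930c9, a7b0bfc, afc8332, b7c319c, bf1ff9a}.
Reachable from 8257eac: {2beaf4c, 8257eac, 8a84d41, b4f10e2, bf1ff9a, d3cce8f, f196e5b}.
In a2930c9's history but not 8257eac's: {2222ecb, 8d74577, a2930c9, a7b0bfc, afc8332, b7c319c} — 6 commits.

6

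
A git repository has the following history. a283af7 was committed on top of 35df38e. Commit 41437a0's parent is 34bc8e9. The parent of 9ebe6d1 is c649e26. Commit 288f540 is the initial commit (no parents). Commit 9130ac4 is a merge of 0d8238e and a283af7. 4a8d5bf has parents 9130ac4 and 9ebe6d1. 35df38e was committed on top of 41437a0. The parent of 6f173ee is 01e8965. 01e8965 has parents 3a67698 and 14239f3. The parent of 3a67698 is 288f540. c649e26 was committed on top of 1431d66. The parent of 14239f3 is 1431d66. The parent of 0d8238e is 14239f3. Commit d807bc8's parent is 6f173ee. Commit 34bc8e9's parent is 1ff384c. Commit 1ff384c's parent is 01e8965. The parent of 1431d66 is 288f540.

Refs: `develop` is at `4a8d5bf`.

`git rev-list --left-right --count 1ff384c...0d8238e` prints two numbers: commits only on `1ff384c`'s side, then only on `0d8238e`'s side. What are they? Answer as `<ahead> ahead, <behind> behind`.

Reachable from 1ff384c: {01e8965, 14239f3, 1431d66, 1ff384c, 288f540, 3a67698}.
Reachable from 0d8238e: {0d8238e, 14239f3, 1431d66, 288f540}.
Only in 1ff384c's history (ahead): {01e8965, 1ff384c, 3a67698} — 3.
Only in 0d8238e's history (behind): {0d8238e} — 1.

3 ahead, 1 behind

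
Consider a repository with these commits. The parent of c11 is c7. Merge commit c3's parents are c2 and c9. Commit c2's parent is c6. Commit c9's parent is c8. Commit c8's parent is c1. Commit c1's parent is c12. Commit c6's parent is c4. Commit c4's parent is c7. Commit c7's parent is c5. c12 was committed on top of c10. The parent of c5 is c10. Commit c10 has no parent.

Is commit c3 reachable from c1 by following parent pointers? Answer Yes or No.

Ancestors of c1: {c1, c10, c12}.
c3 is not in that set, so it is not an ancestor of c1.

No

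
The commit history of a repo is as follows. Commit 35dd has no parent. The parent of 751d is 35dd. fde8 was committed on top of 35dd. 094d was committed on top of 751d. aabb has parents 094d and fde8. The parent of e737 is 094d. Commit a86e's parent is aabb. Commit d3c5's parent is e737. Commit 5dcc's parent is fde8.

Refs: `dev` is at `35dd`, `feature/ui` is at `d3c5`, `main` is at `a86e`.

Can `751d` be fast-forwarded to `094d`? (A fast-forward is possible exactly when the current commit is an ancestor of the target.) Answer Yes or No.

A fast-forward from 751d to 094d is possible iff 751d is an ancestor of 094d.
Ancestors of 094d: {094d, 35dd, 751d}.
751d is among them, so fast-forward is possible.

Yes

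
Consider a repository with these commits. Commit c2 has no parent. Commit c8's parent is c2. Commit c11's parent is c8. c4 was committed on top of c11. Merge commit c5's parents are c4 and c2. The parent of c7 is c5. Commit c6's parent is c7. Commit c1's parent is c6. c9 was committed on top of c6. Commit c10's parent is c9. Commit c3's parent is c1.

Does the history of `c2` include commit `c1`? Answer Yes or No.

No

Ancestors of c2: {c2}.
c1 is not in that set, so it is not an ancestor of c2.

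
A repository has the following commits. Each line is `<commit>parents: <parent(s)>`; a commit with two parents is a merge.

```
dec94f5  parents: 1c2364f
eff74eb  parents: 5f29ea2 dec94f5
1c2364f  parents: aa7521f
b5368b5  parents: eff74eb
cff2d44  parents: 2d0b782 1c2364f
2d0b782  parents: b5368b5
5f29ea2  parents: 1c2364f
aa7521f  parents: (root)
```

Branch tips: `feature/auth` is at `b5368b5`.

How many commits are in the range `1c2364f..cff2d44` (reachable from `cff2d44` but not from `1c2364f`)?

Reachable from cff2d44: {1c2364f, 2d0b782, 5f29ea2, aa7521f, b5368b5, cff2d44, dec94f5, eff74eb}.
Reachable from 1c2364f: {1c2364f, aa7521f}.
In cff2d44's history but not 1c2364f's: {2d0b782, 5f29ea2, b5368b5, cff2d44, dec94f5, eff74eb} — 6 commits.

6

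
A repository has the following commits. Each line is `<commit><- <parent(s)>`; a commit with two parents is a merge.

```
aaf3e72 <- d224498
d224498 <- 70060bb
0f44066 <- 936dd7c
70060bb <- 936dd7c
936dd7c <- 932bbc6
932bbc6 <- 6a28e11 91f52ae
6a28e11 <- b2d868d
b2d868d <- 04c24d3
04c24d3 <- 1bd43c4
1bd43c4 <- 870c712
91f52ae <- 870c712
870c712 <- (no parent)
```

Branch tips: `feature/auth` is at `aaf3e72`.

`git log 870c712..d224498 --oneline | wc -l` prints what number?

9

Reachable from d224498: {04c24d3, 1bd43c4, 6a28e11, 70060bb, 870c712, 91f52ae, 932bbc6, 936dd7c, b2d868d, d224498}.
Reachable from 870c712: {870c712}.
In d224498's history but not 870c712's: {04c24d3, 1bd43c4, 6a28e11, 70060bb, 91f52ae, 932bbc6, 936dd7c, b2d868d, d224498} — 9 commits.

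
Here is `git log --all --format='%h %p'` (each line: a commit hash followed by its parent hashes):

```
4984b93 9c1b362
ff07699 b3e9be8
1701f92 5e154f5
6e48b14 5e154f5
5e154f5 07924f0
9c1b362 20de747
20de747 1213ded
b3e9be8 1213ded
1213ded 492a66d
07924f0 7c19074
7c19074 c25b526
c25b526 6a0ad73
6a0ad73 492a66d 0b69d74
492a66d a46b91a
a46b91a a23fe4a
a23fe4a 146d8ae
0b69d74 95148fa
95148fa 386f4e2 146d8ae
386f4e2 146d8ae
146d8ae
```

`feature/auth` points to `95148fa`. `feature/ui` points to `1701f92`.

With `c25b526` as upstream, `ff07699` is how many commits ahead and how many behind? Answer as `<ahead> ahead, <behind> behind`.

Reachable from ff07699: {1213ded, 146d8ae, 492a66d, a23fe4a, a46b91a, b3e9be8, ff07699}.
Reachable from c25b526: {0b69d74, 146d8ae, 386f4e2, 492a66d, 6a0ad73, 95148fa, a23fe4a, a46b91a, c25b526}.
Only in ff07699's history (ahead): {1213ded, b3e9be8, ff07699} — 3.
Only in c25b526's history (behind): {0b69d74, 386f4e2, 6a0ad73, 95148fa, c25b526} — 5.

3 ahead, 5 behind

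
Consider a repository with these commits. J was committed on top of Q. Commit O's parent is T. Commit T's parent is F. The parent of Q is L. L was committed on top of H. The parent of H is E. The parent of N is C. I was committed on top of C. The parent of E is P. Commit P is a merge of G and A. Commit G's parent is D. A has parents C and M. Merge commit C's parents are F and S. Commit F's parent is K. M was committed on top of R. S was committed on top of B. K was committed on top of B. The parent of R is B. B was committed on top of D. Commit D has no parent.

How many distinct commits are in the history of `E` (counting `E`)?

12

Walking parent pointers from E: reachable set = {A, B, C, D, E, F, G, K, M, P, R, S}.
That is 12 commits.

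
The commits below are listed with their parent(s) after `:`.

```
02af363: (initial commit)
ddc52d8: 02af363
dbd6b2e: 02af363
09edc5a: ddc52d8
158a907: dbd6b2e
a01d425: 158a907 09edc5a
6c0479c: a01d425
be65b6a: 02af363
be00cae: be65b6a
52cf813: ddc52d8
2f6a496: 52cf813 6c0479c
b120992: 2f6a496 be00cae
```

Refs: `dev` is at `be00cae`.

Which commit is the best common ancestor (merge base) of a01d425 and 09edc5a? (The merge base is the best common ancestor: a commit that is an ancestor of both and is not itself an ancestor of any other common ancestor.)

09edc5a

Ancestors of a01d425: {02af363, 09edc5a, 158a907, a01d425, dbd6b2e, ddc52d8}.
Ancestors of 09edc5a: {02af363, 09edc5a, ddc52d8}.
Common ancestors: {02af363, 09edc5a, ddc52d8}.
Among these, 09edc5a is not an ancestor of any other common ancestor — it is the merge base.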